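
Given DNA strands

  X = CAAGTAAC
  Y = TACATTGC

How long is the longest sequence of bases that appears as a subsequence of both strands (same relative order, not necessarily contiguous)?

4

Taking C [1,3], A [2,4], G [4,7], C [8,8] gives a common subsequence of length 4, and the DP table's final entry dp[8][8] is also 4, so no common subsequence is longer.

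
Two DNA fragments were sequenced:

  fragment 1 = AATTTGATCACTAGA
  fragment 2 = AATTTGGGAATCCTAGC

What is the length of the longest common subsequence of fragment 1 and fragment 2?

13

Pick A (fragment 1 #1, fragment 2 #1), then A (fragment 1 #2, fragment 2 #2), then T (fragment 1 #3, fragment 2 #3), then T (fragment 1 #4, fragment 2 #4), then T (fragment 1 #5, fragment 2 #5), then G (fragment 1 #6, fragment 2 #8), then A (fragment 1 #7, fragment 2 #10), then T (fragment 1 #8, fragment 2 #11), then C (fragment 1 #9, fragment 2 #12), then C (fragment 1 #11, fragment 2 #13), then T (fragment 1 #12, fragment 2 #14), then A (fragment 1 #13, fragment 2 #15), then G (fragment 1 #14, fragment 2 #16); all 13 bases appear in both, in order. dp[15][17] = 13 confirms this is the maximum.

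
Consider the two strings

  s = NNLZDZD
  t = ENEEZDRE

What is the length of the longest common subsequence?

3

Let dp[i][j] be the LCS length of the first i characters of s and the first j characters of t. dp[i][j] = dp[i-1][j-1]+1 when the i-th and j-th characters match, else max(dp[i-1][j], dp[i][j-1]).
    ·  E  N  E  E  Z  D  R  E
 ·  0  0  0  0  0  0  0  0  0
 N  0  0  1  1  1  1  1  1  1
 N  0  0  1  1  1  1  1  1  1
 L  0  0  1  1  1  1  1  1  1
 Z  0  0  1  1  1  2  2  2  2
 D  0  0  1  1  1  2  3  3  3
 Z  0  0  1  1  1  2  3  3  3
 D  0  0  1  1  1  2  3  3  3
dp[7][8] = 3. One LCS (by backtracking along matches): NZD.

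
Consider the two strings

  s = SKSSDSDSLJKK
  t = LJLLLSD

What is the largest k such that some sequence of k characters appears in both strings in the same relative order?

2

Let dp[i][j] be the LCS length of the first i characters of s and the first j characters of t. dp[i][j] = dp[i-1][j-1]+1 when the i-th and j-th characters match, else max(dp[i-1][j], dp[i][j-1]).
    ·  L  J  L  L  L  S  D
 ·  0  0  0  0  0  0  0  0
 S  0  0  0  0  0  0  1  1
 K  0  0  0  0  0  0  1  1
 S  0  0  0  0  0  0  1  1
 S  0  0  0  0  0  0  1  1
 D  0  0  0  0  0  0  1  2
 S  0  0  0  0  0  0  1  2
 D  0  0  0  0  0  0  1  2
 S  0  0  0  0  0  0  1  2
 L  0  1  1  1  1  1  1  2
 J  0  1  2  2  2  2  2  2
 K  0  1  2  2  2  2  2  2
 K  0  1  2  2  2  2  2  2
dp[12][7] = 2. One LCS (by backtracking along matches): SD.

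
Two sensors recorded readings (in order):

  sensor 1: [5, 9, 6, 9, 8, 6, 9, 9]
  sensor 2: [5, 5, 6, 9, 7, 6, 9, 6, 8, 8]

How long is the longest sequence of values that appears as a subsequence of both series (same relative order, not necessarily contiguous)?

Let dp[i][j] be the LCS length of the first i values of sensor 1 and the first j values of sensor 2. dp[i][j] = dp[i-1][j-1]+1 when the i-th and j-th values match, else max(dp[i-1][j], dp[i][j-1]).
    ·  5  5  6  9  7  6  9  6  8  8
 ·  0  0  0  0  0  0  0  0  0  0  0
 5  0  1  1  1  1  1  1  1  1  1  1
 9  0  1  1  1  2  2  2  2  2  2  2
 6  0  1  1  2  2  2  3  3  3  3  3
 9  0  1  1  2  3  3  3  4  4  4  4
 8  0  1  1  2  3  3  3  4  4  5  5
 6  0  1  1  2  3  3  4  4  5  5  5
 9  0  1  1  2  3  3  4  5  5  5  5
 9  0  1  1  2  3  3  4  5  5  5  5
dp[8][10] = 5. One LCS (by backtracking along matches): 5, 9, 6, 9, 8.

5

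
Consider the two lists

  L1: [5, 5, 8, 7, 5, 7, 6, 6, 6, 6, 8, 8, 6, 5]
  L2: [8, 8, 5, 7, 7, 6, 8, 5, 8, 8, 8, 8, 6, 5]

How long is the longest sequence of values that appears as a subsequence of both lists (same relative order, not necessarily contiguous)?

Match 5 (L1 #2, L2 #3) → 7 (L1 #4, L2 #4) → 7 (L1 #6, L2 #5) → 6 (L1 #7, L2 #6) → 8 (L1 #11, L2 #11) → 8 (L1 #12, L2 #12) → 6 (L1 #13, L2 #13) → 5 (L1 #14, L2 #14) — 8 values in the same relative order in both, and the DP table's final entry dp[14][14] is also 8, so no common subsequence is longer.

8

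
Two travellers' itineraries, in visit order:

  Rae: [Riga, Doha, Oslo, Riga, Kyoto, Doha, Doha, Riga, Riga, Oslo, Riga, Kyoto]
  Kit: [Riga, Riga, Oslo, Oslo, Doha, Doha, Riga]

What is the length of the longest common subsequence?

5

One common subsequence of length 5: Riga (Rae #1, Kit #2), Oslo (Rae #3, Kit #4), Doha (Rae #6, Kit #5), Doha (Rae #7, Kit #6), Riga (Rae #11, Kit #7), and the DP table's final entry dp[12][7] is also 5, so no common subsequence is longer.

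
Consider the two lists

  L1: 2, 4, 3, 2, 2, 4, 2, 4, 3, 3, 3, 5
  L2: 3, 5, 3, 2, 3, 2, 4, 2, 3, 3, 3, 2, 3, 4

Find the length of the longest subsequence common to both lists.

Taking 2 at L1[1]=L2[4], then 3 at L1[3]=L2[5], then 2 at L1[5]=L2[6], then 4 at L1[6]=L2[7], then 2 at L1[7]=L2[8], then 3 at L1[9]=L2[10], then 3 at L1[10]=L2[11], then 3 at L1[11]=L2[13] gives a common subsequence of length 8. dp[12][14] = 8 confirms this is the maximum.

8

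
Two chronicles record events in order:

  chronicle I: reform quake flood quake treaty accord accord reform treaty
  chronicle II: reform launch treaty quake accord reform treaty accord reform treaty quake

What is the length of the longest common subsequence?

6

One common subsequence of length 6: reform (chronicle I #1, chronicle II #1), quake (chronicle I #2, chronicle II #4), treaty (chronicle I #5, chronicle II #7), accord (chronicle I #7, chronicle II #8), reform (chronicle I #8, chronicle II #9), treaty (chronicle I #9, chronicle II #10). Since dp[9][11] = 6, nothing longer is possible.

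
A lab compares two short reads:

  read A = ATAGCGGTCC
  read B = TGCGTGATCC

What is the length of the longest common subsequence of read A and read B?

Taking T (read A #2, read B #1), then G (read A #4, read B #2), then C (read A #5, read B #3), then G (read A #6, read B #4), then G (read A #7, read B #6), then T (read A #8, read B #8), then C (read A #9, read B #9), then C (read A #10, read B #10) gives a common subsequence of length 8. Since dp[10][10] = 8, nothing longer is possible.

8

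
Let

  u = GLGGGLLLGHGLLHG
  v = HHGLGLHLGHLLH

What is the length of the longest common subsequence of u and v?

10

One common subsequence of length 10: G (u #1, v #3) → L (u #2, v #4) → G (u #5, v #5) → L (u #6, v #6) → L (u #8, v #8) → G (u #9, v #9) → H (u #10, v #10) → L (u #12, v #11) → L (u #13, v #12) → H (u #14, v #13). Since dp[15][13] = 10, nothing longer is possible.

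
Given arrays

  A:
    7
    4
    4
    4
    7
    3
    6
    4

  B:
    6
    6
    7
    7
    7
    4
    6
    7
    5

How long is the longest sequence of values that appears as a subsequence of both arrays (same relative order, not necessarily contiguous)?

Let dp[i][j] be the LCS length of the first i values of A and the first j values of B. dp[i][j] = dp[i-1][j-1]+1 when the i-th and j-th values match, else max(dp[i-1][j], dp[i][j-1]).
    ·  6  6  7  7  7  4  6  7  5
 ·  0  0  0  0  0  0  0  0  0  0
 7  0  0  0  1  1  1  1  1  1  1
 4  0  0  0  1  1  1  2  2  2  2
 4  0  0  0  1  1  1  2  2  2  2
 4  0  0  0  1  1  1  2  2  2  2
 7  0  0  0  1  2  2  2  2  3  3
 3  0  0  0  1  2  2  2  2  3  3
 6  0  1  1  1  2  2  2  3  3  3
 4  0  1  1  1  2  2  3  3  3  3
dp[8][9] = 3. One LCS (by backtracking along matches): 7, 4, 7.

3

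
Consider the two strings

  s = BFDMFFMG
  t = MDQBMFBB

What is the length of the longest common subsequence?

3

Let dp[i][j] be the LCS length of the first i characters of s and the first j characters of t. dp[i][j] = dp[i-1][j-1]+1 when the i-th and j-th characters match, else max(dp[i-1][j], dp[i][j-1]).
    ·  M  D  Q  B  M  F  B  B
 ·  0  0  0  0  0  0  0  0  0
 B  0  0  0  0  1  1  1  1  1
 F  0  0  0  0  1  1  2  2  2
 D  0  0  1  1  1  1  2  2  2
 M  0  1  1  1  1  2  2  2  2
 F  0  1  1  1  1  2  3  3  3
 F  0  1  1  1  1  2  3  3  3
 M  0  1  1  1  1  2  3  3  3
 G  0  1  1  1  1  2  3  3  3
dp[8][8] = 3. One LCS (by backtracking along matches): BMF.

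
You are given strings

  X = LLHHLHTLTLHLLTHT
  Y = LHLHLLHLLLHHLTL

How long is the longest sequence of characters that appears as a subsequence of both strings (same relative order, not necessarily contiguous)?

Taking L (X #2, Y #1); then H (X #4, Y #2); then L (X #5, Y #3); then H (X #6, Y #4); then L (X #8, Y #5); then L (X #10, Y #6); then H (X #11, Y #7); then L (X #12, Y #9); then L (X #13, Y #10); then H (X #15, Y #12); then T (X #16, Y #14) gives a common subsequence of length 11. Since dp[16][15] = 11, nothing longer is possible.

11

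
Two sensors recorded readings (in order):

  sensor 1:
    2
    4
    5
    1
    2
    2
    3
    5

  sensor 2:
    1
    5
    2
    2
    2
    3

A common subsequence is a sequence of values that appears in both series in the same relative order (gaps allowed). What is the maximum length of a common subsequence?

Match 2 at sensor 1[1]=sensor 2[3], 2 at sensor 1[5]=sensor 2[4], 2 at sensor 1[6]=sensor 2[5], 3 at sensor 1[7]=sensor 2[6] — 4 values in the same relative order in both. Since dp[8][6] = 4, nothing longer is possible.

4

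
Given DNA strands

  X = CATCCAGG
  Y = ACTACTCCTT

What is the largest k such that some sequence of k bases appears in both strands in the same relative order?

Pick C (X #1, Y #2), then A (X #2, Y #4), then T (X #3, Y #6), then C (X #4, Y #7), then C (X #5, Y #8); all 5 bases appear in both, in order. Since dp[8][10] = 5, nothing longer is possible.

5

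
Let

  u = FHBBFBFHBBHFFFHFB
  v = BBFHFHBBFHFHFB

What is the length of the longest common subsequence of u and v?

Match B [3,1], then B [4,2], then F [5,3], then F [7,5], then H [8,6], then B [9,7], then B [10,8], then H [11,10], then F [14,11], then H [15,12], then F [16,13], then B [17,14] — 12 characters in the same relative order in both. dp[17][14] = 12 confirms this is the maximum.

12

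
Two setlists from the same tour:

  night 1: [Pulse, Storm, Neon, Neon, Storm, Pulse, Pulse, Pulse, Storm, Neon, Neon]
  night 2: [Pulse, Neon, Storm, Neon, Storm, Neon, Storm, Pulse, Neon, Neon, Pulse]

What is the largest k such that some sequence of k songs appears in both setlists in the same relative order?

One common subsequence of length 8: Pulse at night 1[1]=night 2[1], Storm at night 1[2]=night 2[3], Neon at night 1[3]=night 2[4], Neon at night 1[4]=night 2[6], Storm at night 1[5]=night 2[7], Pulse at night 1[8]=night 2[8], Neon at night 1[10]=night 2[9], Neon at night 1[11]=night 2[10]. dp[11][11] = 8 confirms this is the maximum.

8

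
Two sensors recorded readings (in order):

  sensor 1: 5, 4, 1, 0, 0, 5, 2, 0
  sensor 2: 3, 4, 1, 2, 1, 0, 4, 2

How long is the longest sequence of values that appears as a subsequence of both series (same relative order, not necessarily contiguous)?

Let dp[i][j] be the LCS length of the first i values of sensor 1 and the first j values of sensor 2. dp[i][j] = dp[i-1][j-1]+1 when the i-th and j-th values match, else max(dp[i-1][j], dp[i][j-1]).
    ·  3  4  1  2  1  0  4  2
 ·  0  0  0  0  0  0  0  0  0
 5  0  0  0  0  0  0  0  0  0
 4  0  0  1  1  1  1  1  1  1
 1  0  0  1  2  2  2  2  2  2
 0  0  0  1  2  2  2  3  3  3
 0  0  0  1  2  2  2  3  3  3
 5  0  0  1  2  2  2  3  3  3
 2  0  0  1  2  3  3  3  3  4
 0  0  0  1  2  3  3  4  4  4
dp[8][8] = 4. One LCS (by backtracking along matches): 4, 1, 0, 2.

4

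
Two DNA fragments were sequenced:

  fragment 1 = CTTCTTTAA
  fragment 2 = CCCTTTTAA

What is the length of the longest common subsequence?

7

Pick C [1,3] → T [3,4] → T [5,5] → T [6,6] → T [7,7] → A [8,8] → A [9,9]; all 7 bases appear in both, in order. The LCS DP gives dp[9][9] = 7, so this is optimal.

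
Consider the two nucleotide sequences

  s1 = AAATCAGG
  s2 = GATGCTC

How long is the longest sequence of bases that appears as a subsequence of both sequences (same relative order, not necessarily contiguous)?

Taking A (s1 #1, s2 #2), T (s1 #4, s2 #6), C (s1 #5, s2 #7) gives a common subsequence of length 3. The LCS DP gives dp[8][7] = 3, so this is optimal.

3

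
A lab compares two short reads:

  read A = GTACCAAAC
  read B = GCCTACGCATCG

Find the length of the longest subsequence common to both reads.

Let dp[i][j] be the LCS length of the first i bases of read A and the first j bases of read B. dp[i][j] = dp[i-1][j-1]+1 when the i-th and j-th bases match, else max(dp[i-1][j], dp[i][j-1]).
    ·  G  C  C  T  A  C  G  C  A  T  C  G
 ·  0  0  0  0  0  0  0  0  0  0  0  0  0
 G  0  1  1  1  1  1  1  1  1  1  1  1  1
 T  0  1  1  1  2  2  2  2  2  2  2  2  2
 A  0  1  1  1  2  3  3  3  3  3  3  3  3
 C  0  1  2  2  2  3  4  4  4  4  4  4  4
 C  0  1  2  3  3  3  4  4  5  5  5  5  5
 A  0  1  2  3  3  4  4  4  5  6  6  6  6
 A  0  1  2  3  3  4  4  4  5  6  6  6  6
 A  0  1  2  3  3  4  4  4  5  6  6  6  6
 C  0  1  2  3  3  4  5  5  5  6  6  7  7
dp[9][12] = 7. One LCS (by backtracking along matches): GTACCAC.

7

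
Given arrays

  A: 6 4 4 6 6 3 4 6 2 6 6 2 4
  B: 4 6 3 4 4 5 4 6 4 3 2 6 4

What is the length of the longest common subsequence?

Taking 6 at A[1]=B[2] → 4 at A[2]=B[5] → 4 at A[3]=B[7] → 6 at A[4]=B[8] → 3 at A[6]=B[10] → 2 at A[9]=B[11] → 6 at A[11]=B[12] → 4 at A[13]=B[13] gives a common subsequence of length 8, and the DP table's final entry dp[13][13] is also 8, so no common subsequence is longer.

8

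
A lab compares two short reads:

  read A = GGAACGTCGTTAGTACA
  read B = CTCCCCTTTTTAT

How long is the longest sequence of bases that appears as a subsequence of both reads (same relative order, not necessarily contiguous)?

Taking C at read A[5]=read B[1], then T at read A[7]=read B[2], then C at read A[8]=read B[6], then T at read A[10]=read B[10], then T at read A[11]=read B[11], then A at read A[12]=read B[12], then T at read A[14]=read B[13] gives a common subsequence of length 7. dp[17][13] = 7 confirms this is the maximum.

7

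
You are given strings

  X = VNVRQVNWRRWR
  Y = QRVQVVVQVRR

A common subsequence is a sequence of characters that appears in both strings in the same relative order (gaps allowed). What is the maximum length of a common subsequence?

Pick V (X #1, Y #6); then V (X #3, Y #7); then Q (X #5, Y #8); then V (X #6, Y #9); then R (X #10, Y #10); then R (X #12, Y #11); all 6 characters appear in both, in order. dp[12][11] = 6 confirms this is the maximum.

6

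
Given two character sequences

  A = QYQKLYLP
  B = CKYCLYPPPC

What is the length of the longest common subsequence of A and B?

Match Y at A[2]=B[3]; then L at A[5]=B[5]; then Y at A[6]=B[6]; then P at A[8]=B[9] — 4 characters in the same relative order in both. The LCS DP gives dp[8][10] = 4, so this is optimal.

4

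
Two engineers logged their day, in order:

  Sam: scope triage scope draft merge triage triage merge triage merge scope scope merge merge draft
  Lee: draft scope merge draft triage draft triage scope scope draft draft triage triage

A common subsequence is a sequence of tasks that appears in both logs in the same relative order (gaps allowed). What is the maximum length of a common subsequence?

Pick scope [1,2]; then triage [2,5]; then draft [4,6]; then triage [9,7]; then scope [11,8]; then scope [12,9]; then draft [15,11]; all 7 tasks appear in both, in order, and the DP table's final entry dp[15][13] is also 7, so no common subsequence is longer.

7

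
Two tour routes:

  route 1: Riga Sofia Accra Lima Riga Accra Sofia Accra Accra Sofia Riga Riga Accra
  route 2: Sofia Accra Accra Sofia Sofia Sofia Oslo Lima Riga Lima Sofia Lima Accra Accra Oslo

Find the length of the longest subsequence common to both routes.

One common subsequence of length 7: Sofia (route 1 #2, route 2 #1), then Accra (route 1 #3, route 2 #3), then Lima (route 1 #4, route 2 #8), then Riga (route 1 #5, route 2 #9), then Sofia (route 1 #7, route 2 #11), then Accra (route 1 #8, route 2 #13), then Accra (route 1 #9, route 2 #14). dp[13][15] = 7 confirms this is the maximum.

7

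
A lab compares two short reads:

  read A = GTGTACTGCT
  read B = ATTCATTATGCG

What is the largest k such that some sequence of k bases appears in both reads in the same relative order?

Let dp[i][j] be the LCS length of the first i bases of read A and the first j bases of read B. dp[i][j] = dp[i-1][j-1]+1 when the i-th and j-th bases match, else max(dp[i-1][j], dp[i][j-1]).
    ·  A  T  T  C  A  T  T  A  T  G  C  G
 ·  0  0  0  0  0  0  0  0  0  0  0  0  0
 G  0  0  0  0  0  0  0  0  0  0  1  1  1
 T  0  0  1  1  1  1  1  1  1  1  1  1  1
 G  0  0  1  1  1  1  1  1  1  1  2  2  2
 T  0  0  1  2  2  2  2  2  2  2  2  2  2
 A  0  1  1  2  2  3  3  3  3  3  3  3  3
 C  0  1  1  2  3  3  3  3  3  3  3  4  4
 T  0  1  2  2  3  3  4  4  4  4  4  4  4
 G  0  1  2  2  3  3  4  4  4  4  5  5  5
 C  0  1  2  2  3  3  4  4  4  4  5  6  6
 T  0  1  2  3  3  3  4  5  5  5  5  6  6
dp[10][12] = 6. One LCS (by backtracking along matches): TTATGC.

6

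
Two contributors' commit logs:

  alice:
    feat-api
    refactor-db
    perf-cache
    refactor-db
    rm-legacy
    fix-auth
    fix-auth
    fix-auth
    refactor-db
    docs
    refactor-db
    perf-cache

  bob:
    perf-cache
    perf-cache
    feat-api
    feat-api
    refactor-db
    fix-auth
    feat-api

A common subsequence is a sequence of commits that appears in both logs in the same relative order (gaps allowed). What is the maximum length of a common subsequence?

3

Taking feat-api [1,4] → refactor-db [4,5] → fix-auth [6,6] gives a common subsequence of length 3, and the DP table's final entry dp[12][7] is also 3, so no common subsequence is longer.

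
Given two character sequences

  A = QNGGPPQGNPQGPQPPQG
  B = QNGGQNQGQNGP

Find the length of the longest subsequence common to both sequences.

10

Taking Q at A[1]=B[1], then N at A[2]=B[2], then G at A[3]=B[3], then G at A[4]=B[4], then Q at A[7]=B[5], then N at A[9]=B[6], then Q at A[11]=B[7], then G at A[12]=B[8], then Q at A[14]=B[9], then P at A[16]=B[12] gives a common subsequence of length 10. The LCS DP gives dp[18][12] = 10, so this is optimal.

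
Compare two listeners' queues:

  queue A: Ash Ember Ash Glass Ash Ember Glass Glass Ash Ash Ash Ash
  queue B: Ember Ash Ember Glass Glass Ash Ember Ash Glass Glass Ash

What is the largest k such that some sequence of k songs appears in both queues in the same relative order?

One common subsequence of length 8: Ash [1,2] → Ember [2,3] → Glass [4,5] → Ash [5,6] → Ember [6,7] → Glass [7,9] → Glass [8,10] → Ash [12,11], and the DP table's final entry dp[12][11] is also 8, so no common subsequence is longer.

8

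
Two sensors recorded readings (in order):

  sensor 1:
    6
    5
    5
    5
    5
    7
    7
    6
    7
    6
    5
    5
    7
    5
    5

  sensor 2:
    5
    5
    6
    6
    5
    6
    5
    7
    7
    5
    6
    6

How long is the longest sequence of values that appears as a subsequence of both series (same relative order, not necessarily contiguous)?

8

Match 5 at sensor 1[2]=sensor 2[1], then 5 at sensor 1[3]=sensor 2[2], then 5 at sensor 1[4]=sensor 2[5], then 5 at sensor 1[5]=sensor 2[7], then 7 at sensor 1[6]=sensor 2[8], then 7 at sensor 1[7]=sensor 2[9], then 6 at sensor 1[8]=sensor 2[11], then 6 at sensor 1[10]=sensor 2[12] — 8 values in the same relative order in both. dp[15][12] = 8 confirms this is the maximum.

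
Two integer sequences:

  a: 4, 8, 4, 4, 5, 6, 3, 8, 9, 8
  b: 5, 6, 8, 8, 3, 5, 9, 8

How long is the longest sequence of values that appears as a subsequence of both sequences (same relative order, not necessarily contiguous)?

5

One common subsequence of length 5: 5 [5,1] → 6 [6,2] → 3 [7,5] → 9 [9,7] → 8 [10,8], and the DP table's final entry dp[10][8] is also 5, so no common subsequence is longer.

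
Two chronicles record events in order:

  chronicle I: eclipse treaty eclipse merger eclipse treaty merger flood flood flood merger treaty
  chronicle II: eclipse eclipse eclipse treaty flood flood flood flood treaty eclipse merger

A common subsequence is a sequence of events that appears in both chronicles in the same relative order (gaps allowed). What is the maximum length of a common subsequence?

8

Pick eclipse (chronicle I #1, chronicle II #1) → eclipse (chronicle I #3, chronicle II #2) → eclipse (chronicle I #5, chronicle II #3) → treaty (chronicle I #6, chronicle II #4) → flood (chronicle I #8, chronicle II #6) → flood (chronicle I #9, chronicle II #7) → flood (chronicle I #10, chronicle II #8) → merger (chronicle I #11, chronicle II #11); all 8 events appear in both, in order. dp[12][11] = 8 confirms this is the maximum.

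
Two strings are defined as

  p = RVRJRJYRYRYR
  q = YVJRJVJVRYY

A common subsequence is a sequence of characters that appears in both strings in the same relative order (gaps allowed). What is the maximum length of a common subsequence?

7

Pick V at p[2]=q[2], then R at p[3]=q[4], then J at p[4]=q[5], then J at p[6]=q[7], then R at p[8]=q[9], then Y at p[9]=q[10], then Y at p[11]=q[11]; all 7 characters appear in both, in order. dp[12][11] = 7 confirms this is the maximum.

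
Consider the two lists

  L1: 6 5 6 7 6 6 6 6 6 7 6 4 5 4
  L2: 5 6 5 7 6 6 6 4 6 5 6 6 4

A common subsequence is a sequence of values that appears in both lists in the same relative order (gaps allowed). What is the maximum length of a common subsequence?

10

Match 6 [1,2] → 5 [2,3] → 7 [4,4] → 6 [5,5] → 6 [6,6] → 6 [7,7] → 6 [8,9] → 6 [9,11] → 6 [11,12] → 4 [14,13] — 10 values in the same relative order in both. dp[14][13] = 10 confirms this is the maximum.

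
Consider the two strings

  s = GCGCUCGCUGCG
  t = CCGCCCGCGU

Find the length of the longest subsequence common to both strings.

One common subsequence of length 8: C (s #2, t #2) → G (s #3, t #3) → C (s #4, t #4) → C (s #6, t #5) → C (s #8, t #6) → G (s #10, t #7) → C (s #11, t #8) → G (s #12, t #9). Since dp[12][10] = 8, nothing longer is possible.

8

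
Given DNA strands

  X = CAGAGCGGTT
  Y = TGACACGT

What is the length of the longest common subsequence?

5

One common subsequence of length 5: C (X #1, Y #4), A (X #4, Y #5), C (X #6, Y #6), G (X #8, Y #7), T (X #10, Y #8). Since dp[10][8] = 5, nothing longer is possible.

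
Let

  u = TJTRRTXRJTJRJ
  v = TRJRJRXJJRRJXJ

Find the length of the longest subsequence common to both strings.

9

Match T (u #1, v #1); then J (u #2, v #3); then R (u #4, v #4); then R (u #5, v #6); then X (u #7, v #7); then J (u #9, v #8); then J (u #11, v #9); then R (u #12, v #11); then J (u #13, v #14) — 9 characters in the same relative order in both. Since dp[13][14] = 9, nothing longer is possible.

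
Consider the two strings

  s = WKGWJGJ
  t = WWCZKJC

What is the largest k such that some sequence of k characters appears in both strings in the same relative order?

3

Taking W [1,2], then K [2,5], then J [5,6] gives a common subsequence of length 3. Since dp[7][7] = 3, nothing longer is possible.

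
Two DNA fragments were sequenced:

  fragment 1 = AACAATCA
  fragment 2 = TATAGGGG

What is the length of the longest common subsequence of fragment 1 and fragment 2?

Let dp[i][j] be the LCS length of the first i bases of fragment 1 and the first j bases of fragment 2. dp[i][j] = dp[i-1][j-1]+1 when the i-th and j-th bases match, else max(dp[i-1][j], dp[i][j-1]).
    ·  T  A  T  A  G  G  G  G
 ·  0  0  0  0  0  0  0  0  0
 A  0  0  1  1  1  1  1  1  1
 A  0  0  1  1  2  2  2  2  2
 C  0  0  1  1  2  2  2  2  2
 A  0  0  1  1  2  2  2  2  2
 A  0  0  1  1  2  2  2  2  2
 T  0  1  1  2  2  2  2  2  2
 C  0  1  1  2  2  2  2  2  2
 A  0  1  2  2  3  3  3  3  3
dp[8][8] = 3. One LCS (by backtracking along matches): ATA.

3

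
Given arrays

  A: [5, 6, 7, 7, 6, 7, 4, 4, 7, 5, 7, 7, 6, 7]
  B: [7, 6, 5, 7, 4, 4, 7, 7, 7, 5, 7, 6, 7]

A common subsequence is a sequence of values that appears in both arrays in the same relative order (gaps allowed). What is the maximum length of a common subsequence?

Pick 7 (A #4, B #1), 6 (A #5, B #2), 7 (A #6, B #4), 4 (A #7, B #5), 4 (A #8, B #6), 7 (A #9, B #9), 5 (A #10, B #10), 7 (A #12, B #11), 6 (A #13, B #12), 7 (A #14, B #13); all 10 values appear in both, in order. Since dp[14][13] = 10, nothing longer is possible.

10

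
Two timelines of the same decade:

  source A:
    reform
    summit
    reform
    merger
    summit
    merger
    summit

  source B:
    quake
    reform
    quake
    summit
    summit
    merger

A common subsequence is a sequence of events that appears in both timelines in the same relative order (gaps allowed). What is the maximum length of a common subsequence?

4

Taking reform (source A #1, source B #2), then summit (source A #2, source B #4), then summit (source A #5, source B #5), then merger (source A #6, source B #6) gives a common subsequence of length 4. dp[7][6] = 4 confirms this is the maximum.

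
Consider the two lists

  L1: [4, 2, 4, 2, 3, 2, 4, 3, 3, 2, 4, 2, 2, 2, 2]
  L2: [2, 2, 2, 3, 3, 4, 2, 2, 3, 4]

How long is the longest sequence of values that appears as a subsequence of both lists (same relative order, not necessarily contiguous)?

Let dp[i][j] be the LCS length of the first i values of L1 and the first j values of L2. dp[i][j] = dp[i-1][j-1]+1 when the i-th and j-th values match, else max(dp[i-1][j], dp[i][j-1]).
    ·  2  2  2  3  3  4  2  2  3  4
 ·  0  0  0  0  0  0  0  0  0  0  0
 4  0  0  0  0  0  0  1  1  1  1  1
 2  0  1  1  1  1  1  1  2  2  2  2
 4  0  1  1  1  1  1  2  2  2  2  3
 2  0  1  2  2  2  2  2  3  3  3  3
 3  0  1  2  2  3  3  3  3  3  4  4
 2  0  1  2  3  3  3  3  4  4  4  4
 4  0  1  2  3  3  3  4  4  4  4  5
 3  0  1  2  3  4  4  4  4  4  5  5
 3  0  1  2  3  4  5  5  5  5  5  5
 2  0  1  2  3  4  5  5  6  6  6  6
 4  0  1  2  3  4  5  6  6  6  6  7
 2  0  1  2  3  4  5  6  7  7  7  7
 2  0  1  2  3  4  5  6  7  8  8  8
 2  0  1  2  3  4  5  6  7  8  8  8
 2  0  1  2  3  4  5  6  7  8  8  8
dp[15][10] = 8. One LCS (by backtracking along matches): 2, 2, 2, 3, 3, 4, 2, 2.

8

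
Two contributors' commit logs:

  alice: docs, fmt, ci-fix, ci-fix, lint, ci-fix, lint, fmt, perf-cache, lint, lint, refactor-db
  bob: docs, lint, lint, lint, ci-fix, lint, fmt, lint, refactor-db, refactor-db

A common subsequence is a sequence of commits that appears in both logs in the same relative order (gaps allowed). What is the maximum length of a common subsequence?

7

Pick docs [1,1]; then lint [5,4]; then ci-fix [6,5]; then lint [7,6]; then fmt [8,7]; then lint [10,8]; then refactor-db [12,10]; all 7 commits appear in both, in order. The LCS DP gives dp[12][10] = 7, so this is optimal.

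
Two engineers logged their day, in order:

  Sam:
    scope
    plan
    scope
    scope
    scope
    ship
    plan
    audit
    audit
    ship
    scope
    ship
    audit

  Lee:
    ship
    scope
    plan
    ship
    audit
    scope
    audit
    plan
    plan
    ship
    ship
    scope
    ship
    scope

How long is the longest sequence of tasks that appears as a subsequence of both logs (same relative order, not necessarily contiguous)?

Taking scope at Sam[1]=Lee[2] → plan at Sam[2]=Lee[3] → ship at Sam[6]=Lee[4] → audit at Sam[8]=Lee[5] → audit at Sam[9]=Lee[7] → ship at Sam[10]=Lee[11] → scope at Sam[11]=Lee[12] → ship at Sam[12]=Lee[13] gives a common subsequence of length 8. dp[13][14] = 8 confirms this is the maximum.

8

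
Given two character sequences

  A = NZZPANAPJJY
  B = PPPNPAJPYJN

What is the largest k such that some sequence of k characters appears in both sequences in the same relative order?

5

Let dp[i][j] be the LCS length of the first i characters of A and the first j characters of B. dp[i][j] = dp[i-1][j-1]+1 when the i-th and j-th characters match, else max(dp[i-1][j], dp[i][j-1]).
    ·  P  P  P  N  P  A  J  P  Y  J  N
 ·  0  0  0  0  0  0  0  0  0  0  0  0
 N  0  0  0  0  1  1  1  1  1  1  1  1
 Z  0  0  0  0  1  1  1  1  1  1  1  1
 Z  0  0  0  0  1  1  1  1  1  1  1  1
 P  0  1  1  1  1  2  2  2  2  2  2  2
 A  0  1  1  1  1  2  3  3  3  3  3  3
 N  0  1  1  1  2  2  3  3  3  3  3  4
 A  0  1  1  1  2  2  3  3  3  3  3  4
 P  0  1  2  2  2  3  3  3  4  4  4  4
 J  0  1  2  2  2  3  3  4  4  4  5  5
 J  0  1  2  2  2  3  3  4  4  4  5  5
 Y  0  1  2  2  2  3  3  4  4  5  5  5
dp[11][11] = 5. One LCS (by backtracking along matches): NPAPJ.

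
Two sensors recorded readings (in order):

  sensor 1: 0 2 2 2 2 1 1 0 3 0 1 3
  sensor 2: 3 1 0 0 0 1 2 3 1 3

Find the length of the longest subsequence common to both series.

5

One common subsequence of length 5: 0 (sensor 1 #1, sensor 2 #5) → 2 (sensor 1 #5, sensor 2 #7) → 3 (sensor 1 #9, sensor 2 #8) → 1 (sensor 1 #11, sensor 2 #9) → 3 (sensor 1 #12, sensor 2 #10). dp[12][10] = 5 confirms this is the maximum.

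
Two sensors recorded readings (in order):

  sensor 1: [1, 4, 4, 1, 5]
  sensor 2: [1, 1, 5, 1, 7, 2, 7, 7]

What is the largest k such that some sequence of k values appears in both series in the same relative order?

3

Taking 1 (sensor 1 #1, sensor 2 #1); then 1 (sensor 1 #4, sensor 2 #2); then 5 (sensor 1 #5, sensor 2 #3) gives a common subsequence of length 3. Since dp[5][8] = 3, nothing longer is possible.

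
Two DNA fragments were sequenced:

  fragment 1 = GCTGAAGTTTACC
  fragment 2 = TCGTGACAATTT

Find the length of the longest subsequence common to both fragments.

8

Match G (fragment 1 #1, fragment 2 #3), T (fragment 1 #3, fragment 2 #4), G (fragment 1 #4, fragment 2 #5), A (fragment 1 #5, fragment 2 #8), A (fragment 1 #6, fragment 2 #9), T (fragment 1 #8, fragment 2 #10), T (fragment 1 #9, fragment 2 #11), T (fragment 1 #10, fragment 2 #12) — 8 bases in the same relative order in both. The LCS DP gives dp[13][12] = 8, so this is optimal.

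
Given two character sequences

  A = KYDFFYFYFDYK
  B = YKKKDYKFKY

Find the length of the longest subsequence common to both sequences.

5

Let dp[i][j] be the LCS length of the first i characters of A and the first j characters of B. dp[i][j] = dp[i-1][j-1]+1 when the i-th and j-th characters match, else max(dp[i-1][j], dp[i][j-1]).
    ·  Y  K  K  K  D  Y  K  F  K  Y
 ·  0  0  0  0  0  0  0  0  0  0  0
 K  0  0  1  1  1  1  1  1  1  1  1
 Y  0  1  1  1  1  1  2  2  2  2  2
 D  0  1  1  1  1  2  2  2  2  2  2
 F  0  1  1  1  1  2  2  2  3  3  3
 F  0  1  1  1  1  2  2  2  3  3  3
 Y  0  1  1  1  1  2  3  3  3  3  4
 F  0  1  1  1  1  2  3  3  4  4  4
 Y  0  1  1  1  1  2  3  3  4  4  5
 F  0  1  1  1  1  2  3  3  4  4  5
 D  0  1  1  1  1  2  3  3  4  4  5
 Y  0  1  1  1  1  2  3  3  4  4  5
 K  0  1  2  2  2  2  3  4  4  5  5
dp[12][10] = 5. One LCS (by backtracking along matches): KDYFY.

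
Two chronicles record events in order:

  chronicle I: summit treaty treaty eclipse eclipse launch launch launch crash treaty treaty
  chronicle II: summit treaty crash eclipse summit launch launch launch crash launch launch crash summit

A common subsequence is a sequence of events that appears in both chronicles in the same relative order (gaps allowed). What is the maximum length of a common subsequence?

7

Pick summit (chronicle I #1, chronicle II #1); then treaty (chronicle I #2, chronicle II #2); then eclipse (chronicle I #4, chronicle II #4); then launch (chronicle I #6, chronicle II #8); then launch (chronicle I #7, chronicle II #10); then launch (chronicle I #8, chronicle II #11); then crash (chronicle I #9, chronicle II #12); all 7 events appear in both, in order. dp[11][13] = 7 confirms this is the maximum.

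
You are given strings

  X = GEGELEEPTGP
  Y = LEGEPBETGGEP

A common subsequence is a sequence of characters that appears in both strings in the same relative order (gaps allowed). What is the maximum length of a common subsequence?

Taking E at X[2]=Y[2], then G at X[3]=Y[3], then E at X[4]=Y[4], then E at X[7]=Y[7], then T at X[9]=Y[8], then G at X[10]=Y[10], then P at X[11]=Y[12] gives a common subsequence of length 7. dp[11][12] = 7 confirms this is the maximum.

7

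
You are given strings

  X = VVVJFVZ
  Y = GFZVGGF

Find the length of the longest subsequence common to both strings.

One common subsequence of length 2: V (X #1, Y #4), then F (X #5, Y #7). The LCS DP gives dp[7][7] = 2, so this is optimal.

2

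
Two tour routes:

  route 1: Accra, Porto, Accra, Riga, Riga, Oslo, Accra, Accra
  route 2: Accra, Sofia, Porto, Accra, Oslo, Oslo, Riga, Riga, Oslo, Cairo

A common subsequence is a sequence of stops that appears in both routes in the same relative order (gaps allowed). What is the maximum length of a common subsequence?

One common subsequence of length 6: Accra [1,1], Porto [2,3], Accra [3,4], Riga [4,7], Riga [5,8], Oslo [6,9]. dp[8][10] = 6 confirms this is the maximum.

6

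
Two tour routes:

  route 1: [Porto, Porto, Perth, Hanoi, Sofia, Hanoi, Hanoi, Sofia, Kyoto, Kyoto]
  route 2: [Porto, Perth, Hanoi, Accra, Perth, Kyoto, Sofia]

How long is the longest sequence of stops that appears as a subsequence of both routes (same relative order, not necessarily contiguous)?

One common subsequence of length 4: Porto (route 1 #2, route 2 #1), Perth (route 1 #3, route 2 #2), Hanoi (route 1 #4, route 2 #3), Sofia (route 1 #8, route 2 #7). The LCS DP gives dp[10][7] = 4, so this is optimal.

4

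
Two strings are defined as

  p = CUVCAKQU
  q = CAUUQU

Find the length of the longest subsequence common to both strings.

4

Let dp[i][j] be the LCS length of the first i characters of p and the first j characters of q. dp[i][j] = dp[i-1][j-1]+1 when the i-th and j-th characters match, else max(dp[i-1][j], dp[i][j-1]).
    ·  C  A  U  U  Q  U
 ·  0  0  0  0  0  0  0
 C  0  1  1  1  1  1  1
 U  0  1  1  2  2  2  2
 V  0  1  1  2  2  2  2
 C  0  1  1  2  2  2  2
 A  0  1  2  2  2  2  2
 K  0  1  2  2  2  2  2
 Q  0  1  2  2  2  3  3
 U  0  1  2  3  3  3  4
dp[8][6] = 4. One LCS (by backtracking along matches): CUQU.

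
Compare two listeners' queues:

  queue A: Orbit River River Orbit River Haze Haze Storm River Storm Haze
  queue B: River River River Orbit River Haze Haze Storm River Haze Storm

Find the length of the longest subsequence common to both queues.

9

Match River [2,2] → River [3,3] → Orbit [4,4] → River [5,5] → Haze [6,6] → Haze [7,7] → Storm [8,8] → River [9,9] → Storm [10,11] — 9 songs in the same relative order in both, and the DP table's final entry dp[11][11] is also 9, so no common subsequence is longer.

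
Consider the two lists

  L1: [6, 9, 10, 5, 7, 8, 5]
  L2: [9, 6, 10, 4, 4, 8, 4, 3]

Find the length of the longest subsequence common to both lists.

3

Pick 6 (L1 #1, L2 #2); then 10 (L1 #3, L2 #3); then 8 (L1 #6, L2 #6); all 3 values appear in both, in order. The LCS DP gives dp[7][8] = 3, so this is optimal.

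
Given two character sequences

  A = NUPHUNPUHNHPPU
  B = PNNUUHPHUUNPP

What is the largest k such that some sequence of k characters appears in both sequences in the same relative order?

9

Match N [1,3], then U [2,5], then P [3,7], then H [4,8], then U [5,9], then U [8,10], then N [10,11], then P [12,12], then P [13,13] — 9 characters in the same relative order in both. The LCS DP gives dp[14][13] = 9, so this is optimal.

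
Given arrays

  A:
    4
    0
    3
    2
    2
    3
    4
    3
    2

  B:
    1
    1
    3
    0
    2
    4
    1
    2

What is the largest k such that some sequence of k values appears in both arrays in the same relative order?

4

One common subsequence of length 4: 0 (A #2, B #4), 2 (A #5, B #5), 4 (A #7, B #6), 2 (A #9, B #8), and the DP table's final entry dp[9][8] is also 4, so no common subsequence is longer.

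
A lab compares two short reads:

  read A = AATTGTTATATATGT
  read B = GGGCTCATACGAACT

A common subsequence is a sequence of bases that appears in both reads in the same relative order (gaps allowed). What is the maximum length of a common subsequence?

7

One common subsequence of length 7: G at read A[5]=read B[3], T at read A[6]=read B[5], T at read A[7]=read B[8], A at read A[8]=read B[9], A at read A[10]=read B[12], A at read A[12]=read B[13], T at read A[15]=read B[15]. dp[15][15] = 7 confirms this is the maximum.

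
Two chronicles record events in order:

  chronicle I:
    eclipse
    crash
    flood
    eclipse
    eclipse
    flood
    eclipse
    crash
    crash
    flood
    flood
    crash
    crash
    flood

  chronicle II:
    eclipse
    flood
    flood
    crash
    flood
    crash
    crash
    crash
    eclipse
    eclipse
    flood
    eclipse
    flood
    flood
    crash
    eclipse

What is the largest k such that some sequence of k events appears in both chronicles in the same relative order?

Pick eclipse [1,1]; then crash [2,4]; then flood [3,5]; then eclipse [4,9]; then eclipse [5,10]; then flood [6,11]; then eclipse [7,12]; then flood [10,13]; then flood [11,14]; then crash [12,15]; all 10 events appear in both, in order. Since dp[14][16] = 10, nothing longer is possible.

10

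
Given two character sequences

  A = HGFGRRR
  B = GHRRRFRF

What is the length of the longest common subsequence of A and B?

Let dp[i][j] be the LCS length of the first i characters of A and the first j characters of B. dp[i][j] = dp[i-1][j-1]+1 when the i-th and j-th characters match, else max(dp[i-1][j], dp[i][j-1]).
    ·  G  H  R  R  R  F  R  F
 ·  0  0  0  0  0  0  0  0  0
 H  0  0  1  1  1  1  1  1  1
 G  0  1  1  1  1  1  1  1  1
 F  0  1  1  1  1  1  2  2  2
 G  0  1  1  1  1  1  2  2  2
 R  0  1  1  2  2  2  2  3  3
 R  0  1  1  2  3  3  3  3  3
 R  0  1  1  2  3  4  4  4  4
dp[7][8] = 4. One LCS (by backtracking along matches): HRRR.

4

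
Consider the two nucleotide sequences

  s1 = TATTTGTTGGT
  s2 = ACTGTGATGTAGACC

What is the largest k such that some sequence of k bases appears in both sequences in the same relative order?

7

One common subsequence of length 7: A at s1[2]=s2[1], then T at s1[3]=s2[3], then T at s1[4]=s2[5], then T at s1[5]=s2[8], then G at s1[6]=s2[9], then T at s1[7]=s2[10], then G at s1[9]=s2[12]. dp[11][15] = 7 confirms this is the maximum.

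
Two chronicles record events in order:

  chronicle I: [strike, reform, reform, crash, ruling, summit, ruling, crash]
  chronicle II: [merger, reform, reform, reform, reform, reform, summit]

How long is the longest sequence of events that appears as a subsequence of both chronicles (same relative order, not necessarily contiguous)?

One common subsequence of length 3: reform [2,5], reform [3,6], summit [6,7]. The LCS DP gives dp[8][7] = 3, so this is optimal.

3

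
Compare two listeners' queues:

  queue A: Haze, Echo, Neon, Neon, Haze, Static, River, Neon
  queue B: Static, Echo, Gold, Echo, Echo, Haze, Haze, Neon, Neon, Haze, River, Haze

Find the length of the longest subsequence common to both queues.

5

Pick Haze at queue A[1]=queue B[7] → Neon at queue A[3]=queue B[8] → Neon at queue A[4]=queue B[9] → Haze at queue A[5]=queue B[10] → River at queue A[7]=queue B[11]; all 5 songs appear in both, in order, and the DP table's final entry dp[8][12] is also 5, so no common subsequence is longer.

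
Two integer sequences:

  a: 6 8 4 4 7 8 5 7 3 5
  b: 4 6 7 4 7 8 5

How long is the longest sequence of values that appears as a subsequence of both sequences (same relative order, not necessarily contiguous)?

Let dp[i][j] be the LCS length of the first i values of a and the first j values of b. dp[i][j] = dp[i-1][j-1]+1 when the i-th and j-th values match, else max(dp[i-1][j], dp[i][j-1]).
    ·  4  6  7  4  7  8  5
 ·  0  0  0  0  0  0  0  0
 6  0  0  1  1  1  1  1  1
 8  0  0  1  1  1  1  2  2
 4  0  1  1  1  2  2  2  2
 4  0  1  1  1  2  2  2  2
 7  0  1  1  2  2  3  3  3
 8  0  1  1  2  2  3  4  4
 5  0  1  1  2  2  3  4  5
 7  0  1  1  2  2  3  4  5
 3  0  1  1  2  2  3  4  5
 5  0  1  1  2  2  3  4  5
dp[10][7] = 5. One LCS (by backtracking along matches): 6, 4, 7, 8, 5.

5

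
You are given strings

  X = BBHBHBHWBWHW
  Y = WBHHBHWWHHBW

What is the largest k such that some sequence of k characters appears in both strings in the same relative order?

One common subsequence of length 9: B at X[2]=Y[2], H at X[3]=Y[3], H at X[5]=Y[4], B at X[6]=Y[5], H at X[7]=Y[6], W at X[8]=Y[7], W at X[10]=Y[8], H at X[11]=Y[10], W at X[12]=Y[12]. The LCS DP gives dp[12][12] = 9, so this is optimal.

9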